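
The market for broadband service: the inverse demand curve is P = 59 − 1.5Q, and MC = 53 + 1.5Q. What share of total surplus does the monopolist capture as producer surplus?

PS/TS = 0.75

Monopoly sets MR = MC: 59 − 3Q = 53 + 1.5Q ⇒ Q = 4/3, P = 59 − 1.5·4/3 = 57.
CS = ½·(59 − 57)·4/3 = 4/3.
PS = P·Q − VC(Q) = 57·4/3 − (53·4/3 + ½·1.5·(4/3)²) = 4.
Share captured = PS/TS = 4/(16/3) = 0.75.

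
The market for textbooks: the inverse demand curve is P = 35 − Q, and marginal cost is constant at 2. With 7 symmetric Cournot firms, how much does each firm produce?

q_i = 4.125

Cournot with 7 identical firms: the symmetric best-response condition is 35 − 8q = 2. Each firm produces q = 4.125, total output Q = 28.875, price P = 6.125.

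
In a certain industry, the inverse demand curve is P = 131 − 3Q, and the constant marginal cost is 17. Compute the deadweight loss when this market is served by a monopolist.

DWL = 541.5

Perfect competition: P = MC = 17, so 131 − 3Q = 17 and Q = 38.
Monopoly sets MR = MC: 131 − 6Q = 17 ⇒ Q = 19, P = 131 − 3·19 = 74.
DWL is the triangle between Q = 19 and Q = 38: ½·(38 − 19)·(74 − 17) = 541.5.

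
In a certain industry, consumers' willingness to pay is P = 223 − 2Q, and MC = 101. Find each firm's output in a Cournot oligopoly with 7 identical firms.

q_i = 7.625

Cournot with 7 identical firms: the symmetric best-response condition is 223 − 16q = 101. Each firm produces q = 7.625, total output Q = 53.375, price P = 116.25.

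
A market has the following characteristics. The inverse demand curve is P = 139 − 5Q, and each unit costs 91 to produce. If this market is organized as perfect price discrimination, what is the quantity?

A perfectly discriminating monopolist sells every unit with P(Q) ≥ MC(Q), so output equals the competitive quantity Q = 9.6. Each buyer pays their reservation price, so CS = 0 and the firm captures all surplus.

Q = 9.6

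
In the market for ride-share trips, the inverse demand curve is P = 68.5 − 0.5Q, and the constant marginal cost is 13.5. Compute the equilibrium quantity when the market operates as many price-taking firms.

Perfect competition: P = MC = 13.5, so 68.5 − 0.5Q = 13.5 and Q = 110.

Q = 110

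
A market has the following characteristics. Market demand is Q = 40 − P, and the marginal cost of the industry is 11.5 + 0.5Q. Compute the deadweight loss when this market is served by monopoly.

DWL = 43.32

Inverting demand: P = 40 − Q.
Competitive equilibrium sets price equal to marginal cost: 40 − Q = 11.5 + 0.5Q, so Q = 19 and P = 21.
Monopoly sets MR = MC: 40 − 2Q = 11.5 + 0.5Q ⇒ Q = 11.4, P = 40 − 11.4 = 28.6.
CS = ½·(40 − 21)·19 = 180.5; PS = (21·19 − 11.5·19 − ½·0.5·19²) = 90.25; TS = 270.75.
CS = ½·(40 − 28.6)·11.4 = 64.98; PS = (28.6·11.4 − 11.5·11.4 − ½·0.5·11.4²) = 162.45; TS = 227.43.
DWL = 270.75 − 227.43 = 43.32.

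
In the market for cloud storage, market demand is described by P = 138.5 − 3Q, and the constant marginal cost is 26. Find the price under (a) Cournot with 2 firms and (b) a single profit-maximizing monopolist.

With 2 symmetric Cournot firms, each firm's FOC gives 138.5 − 9q = 26, so q = 12.5, Q = 2·12.5 = 25, and P = 63.5.
A monopolist chooses Q where MR = MC. MR = 138.5 − 6Q; setting this equal to 26 gives Q = 18.75 and P = 82.25.

Cournot: P = 63.5; Monopoly: P = 82.25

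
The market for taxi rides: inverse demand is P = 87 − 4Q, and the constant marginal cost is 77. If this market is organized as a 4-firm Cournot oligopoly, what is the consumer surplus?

With 4 symmetric Cournot firms, each firm's FOC gives 87 − 20q = 77, so q = 0.5, Q = 4·0.5 = 2, and P = 79.
CS = ½·(87 − 79)·2 = 8.

CS = 8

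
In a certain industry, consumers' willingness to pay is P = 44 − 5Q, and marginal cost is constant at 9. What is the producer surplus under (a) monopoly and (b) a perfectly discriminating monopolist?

The monopolist equates marginal revenue to marginal cost: 44 − 10Q = 9, so Q = 3.5. From demand, P = 26.5.
PS = (26.5 − 9)·3.5 = 61.25.
With perfect price discrimination, output is the efficient level Q = 7 (where demand meets MC), but every buyer pays their willingness to pay: CS = 0 and PS = total surplus.
PS = ½·(44 − 9)·7 = 122.5.

Monopoly: PS = 61.25; Perfect PD: PS = 122.5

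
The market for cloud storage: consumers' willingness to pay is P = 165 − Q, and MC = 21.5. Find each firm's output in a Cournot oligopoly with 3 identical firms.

q_i = 35.875

With 3 symmetric Cournot firms, each firm's FOC gives 165 − 4q = 21.5, so q = 35.875, Q = 3·35.875 = 107.625, and P = 57.375.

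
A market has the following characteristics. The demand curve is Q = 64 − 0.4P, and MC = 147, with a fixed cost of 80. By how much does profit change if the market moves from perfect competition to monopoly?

Inverting demand: P = 160 − 2.5Q.
Competitive firms price at marginal cost: P = 147, giving Q = 5.2.
Profit = (147 − 147)·5.2 − 80 = −80.
Monopoly sets MR = MC: 160 − 5Q = 147 ⇒ Q = 2.6, P = 160 − 2.5·2.6 = 153.5.
Profit = (153.5 − 147)·2.6 − 80 = −63.1.
Change in profit: −63.1 − −80 = 16.9.

Profit rises by 16.9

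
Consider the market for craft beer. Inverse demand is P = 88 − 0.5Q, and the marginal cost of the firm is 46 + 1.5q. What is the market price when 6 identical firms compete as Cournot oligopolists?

Cournot with 6 identical firms: the symmetric best-response condition is 88 − 3.5q = 46 + 1.5q. Each firm produces q = 8.4, total output Q = 50.4, price P = 62.8.

P = 62.8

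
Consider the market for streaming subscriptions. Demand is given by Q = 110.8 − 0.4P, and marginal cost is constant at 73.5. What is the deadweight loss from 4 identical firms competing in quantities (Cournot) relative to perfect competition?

DWL = 331.298

Inverting demand: P = 277 − 2.5Q.
Perfect competition: P = MC = 73.5, so 277 − 2.5Q = 73.5 and Q = 81.4.
Cournot with 4 identical firms: the symmetric best-response condition is 277 − 12.5q = 73.5. Each firm produces q = 16.28, total output Q = 65.12, price P = 114.2.
DWL is the triangle between Q = 65.12 and Q = 81.4: ½·(81.4 − 65.12)·(114.2 − 73.5) = 331.298.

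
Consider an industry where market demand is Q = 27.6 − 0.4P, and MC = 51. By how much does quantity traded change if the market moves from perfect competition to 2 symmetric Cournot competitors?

Inverting demand: P = 69 − 2.5Q.
Perfect competition: P = MC = 51, so 69 − 2.5Q = 51 and Q = 7.2.
In a 2-firm Cournot equilibrium, symmetry and the first-order condition give q = (69 − 51)/(7.5) = 2.4. So Q = 4.8 and P = 57.
Change in quantity traded: 4.8 − 7.2 = −2.4.

Q falls by 2.4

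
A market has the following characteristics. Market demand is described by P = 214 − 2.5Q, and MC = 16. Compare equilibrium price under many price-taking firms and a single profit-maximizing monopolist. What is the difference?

Under competition P = MC = 16, so Q = (214 − 16)/2.5 = 79.2.
Monopoly sets MR = MC: 214 − 5Q = 16 ⇒ Q = 39.6, P = 214 − 2.5·39.6 = 115.
Change in equilibrium price: 115 − 16 = 99.

P rises by 99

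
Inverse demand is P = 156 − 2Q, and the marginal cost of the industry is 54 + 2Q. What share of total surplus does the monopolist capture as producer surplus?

A monopolist chooses Q where MR = MC. MR = 156 − 4Q; setting this equal to 54 + 2Q gives Q = 17 and P = 122.
CS = ½·(156 − 122)·17 = 289.
PS = P·Q − VC(Q) = 122·17 − (54·17 + ½·2·17²) = 867.
Share captured = PS/TS = 867/1156 = 0.75.

PS/TS = 0.75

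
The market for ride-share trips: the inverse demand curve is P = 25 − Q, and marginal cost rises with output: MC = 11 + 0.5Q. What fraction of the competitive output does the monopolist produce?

The monopolist equates marginal revenue to marginal cost: 25 − 2Q = 11 + 0.5Q, so Q = 5.6. From demand, P = 19.4.
Competitive equilibrium sets price equal to marginal cost: 25 − Q = 11 + 0.5Q, so Q = 28/3 and P = 47/3.
Ratio Q_m/Q_c = 5.6/(28/3) = 0.6.

Q_m/Q_c = 0.6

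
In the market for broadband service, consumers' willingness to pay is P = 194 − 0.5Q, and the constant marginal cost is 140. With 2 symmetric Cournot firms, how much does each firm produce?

In a 2-firm Cournot equilibrium, symmetry and the first-order condition give q = (194 − 140)/(1.5) = 36. So Q = 72 and P = 158.

q_i = 36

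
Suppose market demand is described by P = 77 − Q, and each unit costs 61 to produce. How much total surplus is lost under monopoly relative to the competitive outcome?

DWL = 32

Under competition P = MC = 61, so Q = (77 − 61)/1 = 16.
A monopolist chooses Q where MR = MC. MR = 77 − 2Q; setting this equal to 61 gives Q = 8 and P = 69.
DWL is the triangle between Q = 8 and Q = 16: ½·(16 − 8)·(69 − 61) = 32.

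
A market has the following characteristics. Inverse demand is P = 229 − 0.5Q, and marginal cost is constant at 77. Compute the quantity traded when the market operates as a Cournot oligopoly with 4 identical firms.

Cournot with 4 identical firms: the symmetric best-response condition is 229 − 2.5q = 77. Each firm produces q = 60.8, total output Q = 243.2, price P = 107.4.

Q = 243.2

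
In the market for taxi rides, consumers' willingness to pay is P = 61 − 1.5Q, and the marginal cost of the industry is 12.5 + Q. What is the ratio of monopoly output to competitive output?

The monopolist equates marginal revenue to marginal cost: 61 − 3Q = 12.5 + Q, so Q = 12.125. From demand, P = 685/16.
Under competition P = MC: 61 − 1.5Q = 12.5 + Q ⇒ Q = 19.4, P = 31.9.
Ratio Q_m/Q_c = 12.125/19.4 = 0.625.

Q_m/Q_c = 0.625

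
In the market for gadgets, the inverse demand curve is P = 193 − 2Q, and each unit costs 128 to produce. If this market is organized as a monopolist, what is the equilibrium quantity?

Q = 16.25

Monopoly sets MR = MC: 193 − 4Q = 128 ⇒ Q = 16.25, P = 193 − 2·16.25 = 160.5.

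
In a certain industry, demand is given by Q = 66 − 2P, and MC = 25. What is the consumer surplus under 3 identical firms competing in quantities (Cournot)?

CS = 36

Inverting demand: P = 33 − 0.5Q.
With 3 symmetric Cournot firms, each firm's FOC gives 33 − 2q = 25, so q = 4, Q = 3·4 = 12, and P = 27.
CS = ½·(33 − 27)·12 = 36.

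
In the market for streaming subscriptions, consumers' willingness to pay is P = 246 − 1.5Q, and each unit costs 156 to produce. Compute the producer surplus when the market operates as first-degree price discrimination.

A perfectly discriminating monopolist sells every unit with P(Q) ≥ MC(Q), so output equals the competitive quantity Q = 60. Each buyer pays their reservation price, so CS = 0 and the firm captures all surplus.
PS = ½·(246 − 156)·60 = 2700.

PS = 2700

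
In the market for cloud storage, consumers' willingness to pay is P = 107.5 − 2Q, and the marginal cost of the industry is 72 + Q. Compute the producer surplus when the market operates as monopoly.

PS = 126.025

The monopolist equates marginal revenue to marginal cost: 107.5 − 4Q = 72 + Q, so Q = 7.1. From demand, P = 93.3.
PS = P·Q − VC(Q) = 93.3·7.1 − (72·7.1 + ½·1·7.1²) = 126.025.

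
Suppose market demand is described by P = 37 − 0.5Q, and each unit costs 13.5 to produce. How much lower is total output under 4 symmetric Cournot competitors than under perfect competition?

Total output falls by 9.4

Competitive firms price at marginal cost: P = 13.5, giving Q = 47.
Cournot with 4 identical firms: the symmetric best-response condition is 37 − 2.5q = 13.5. Each firm produces q = 9.4, total output Q = 37.6, price P = 18.2.
Change in total output: 37.6 − 47 = −9.4.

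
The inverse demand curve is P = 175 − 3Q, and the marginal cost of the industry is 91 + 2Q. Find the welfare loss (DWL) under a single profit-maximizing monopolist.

DWL = 99.225

Competitive equilibrium sets price equal to marginal cost: 175 − 3Q = 91 + 2Q, so Q = 16.8 and P = 124.6.
The monopolist equates marginal revenue to marginal cost: 175 − 6Q = 91 + 2Q, so Q = 10.5. From demand, P = 143.5.
CS = ½·(175 − 124.6)·16.8 = 423.36; PS = (124.6·16.8 − 91·16.8 − ½·2·16.8²) = 282.24; TS = 705.6.
CS = ½·(175 − 143.5)·10.5 = 165.375; PS = (143.5·10.5 − 91·10.5 − ½·2·10.5²) = 441; TS = 606.375.
DWL = 705.6 − 606.375 = 99.225.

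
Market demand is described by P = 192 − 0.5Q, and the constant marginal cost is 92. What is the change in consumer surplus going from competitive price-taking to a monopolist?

Perfect competition: P = MC = 92, so 192 − 0.5Q = 92 and Q = 200.
CS = ½·(192 − 92)·200 = 10000.
Monopoly sets MR = MC: 192 − Q = 92 ⇒ Q = 100, P = 192 − 0.5·100 = 142.
CS = ½·(192 − 142)·100 = 2500.
Change in consumer surplus: 2500 − 10000 = −7500.

Consumer surplus falls by 7500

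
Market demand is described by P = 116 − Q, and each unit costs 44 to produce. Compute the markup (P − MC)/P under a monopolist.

Lerner index = 0.45

The monopolist equates marginal revenue to marginal cost: 116 − 2Q = 44, so Q = 36. From demand, P = 80.
Lerner index = (P − MC)/P = (80 − 44)/80 = 0.45.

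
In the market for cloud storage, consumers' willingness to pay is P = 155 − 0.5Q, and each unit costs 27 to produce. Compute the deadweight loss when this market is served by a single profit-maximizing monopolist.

Perfect competition: P = MC = 27, so 155 − 0.5Q = 27 and Q = 256.
The monopolist equates marginal revenue to marginal cost: 155 − Q = 27, so Q = 128. From demand, P = 91.
DWL is the triangle between Q = 128 and Q = 256: ½·(256 − 128)·(91 − 27) = 4096.

DWL = 4096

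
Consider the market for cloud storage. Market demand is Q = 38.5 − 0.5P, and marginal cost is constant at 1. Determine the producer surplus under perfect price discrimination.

PS = 1444

Inverting demand: P = 77 − 2Q.
Under first-degree price discrimination the firm charges each unit its demand price and produces up to where P = MC, i.e. Q = 38. Consumer surplus is zero; producer surplus equals total surplus.
PS = ½·(77 − 1)·38 = 1444.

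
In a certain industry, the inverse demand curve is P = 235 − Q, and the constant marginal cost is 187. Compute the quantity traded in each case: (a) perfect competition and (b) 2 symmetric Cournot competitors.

Perfect competition: P = MC = 187, so 235 − Q = 187 and Q = 48.
In a 2-firm Cournot equilibrium, symmetry and the first-order condition give q = (235 − 187)/(3) = 16. So Q = 32 and P = 203.

Competition: Q = 48; Cournot: Q = 32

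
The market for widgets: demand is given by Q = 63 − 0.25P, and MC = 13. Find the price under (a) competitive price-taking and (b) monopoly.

Inverting demand: P = 252 − 4Q.
Competitive firms price at marginal cost: P = 13, giving Q = 59.75.
Monopoly sets MR = MC: 252 − 8Q = 13 ⇒ Q = 29.875, P = 252 − 4·29.875 = 132.5.

Competition: P = 13; Monopoly: P = 132.5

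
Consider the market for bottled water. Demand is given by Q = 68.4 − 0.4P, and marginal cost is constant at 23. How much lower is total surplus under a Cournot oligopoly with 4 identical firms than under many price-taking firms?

Total surplus falls by 175.232

Inverting demand: P = 171 − 2.5Q.
Under competition P = MC = 23, so Q = (171 − 23)/2.5 = 59.2.
CS = ½·(171 − 23)·59.2 = 4380.8; PS = (23 − 23)·59.2 = 0; TS = 4380.8.
With 4 symmetric Cournot firms, each firm's FOC gives 171 − 12.5q = 23, so q = 11.84, Q = 4·11.84 = 47.36, and P = 52.6.
CS = ½·(171 − 52.6)·47.36 = 2803.712; PS = (52.6 − 23)·47.36 = 1401.856; TS = 4205.568.
Change in total surplus: 4205.568 − 4380.8 = −175.232.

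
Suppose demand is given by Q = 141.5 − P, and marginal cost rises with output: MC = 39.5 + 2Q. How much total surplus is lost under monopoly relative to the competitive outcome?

Inverting demand: P = 141.5 − Q.
Under competition P = MC: 141.5 − Q = 39.5 + 2Q ⇒ Q = 34, P = 107.5.
The monopolist equates marginal revenue to marginal cost: 141.5 − 2Q = 39.5 + 2Q, so Q = 25.5. From demand, P = 116.
CS = ½·(141.5 − 107.5)·34 = 578; PS = (107.5·34 − 39.5·34 − ½·2·34²) = 1156; TS = 1734.
CS = ½·(141.5 − 116)·25.5 = 325.125; PS = (116·25.5 − 39.5·25.5 − ½·2·25.5²) = 1300.5; TS = 1625.625.
DWL = 1734 − 1625.625 = 108.375.

DWL = 108.375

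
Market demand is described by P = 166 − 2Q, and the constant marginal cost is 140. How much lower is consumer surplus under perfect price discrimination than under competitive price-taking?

Competitive firms price at marginal cost: P = 140, giving Q = 13.
CS = ½·(166 − 140)·13 = 169.
A perfectly discriminating monopolist sells every unit with P(Q) ≥ MC(Q), so output equals the competitive quantity Q = 13. Each buyer pays their reservation price, so CS = 0 and the firm captures all surplus.
CS = 0.
Change in consumer surplus: 0 − 169 = −169.

Consumer surplus falls by 169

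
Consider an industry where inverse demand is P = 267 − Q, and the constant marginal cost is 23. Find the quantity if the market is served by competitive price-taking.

Under competition P = MC = 23, so Q = (267 − 23)/1 = 244.

Q = 244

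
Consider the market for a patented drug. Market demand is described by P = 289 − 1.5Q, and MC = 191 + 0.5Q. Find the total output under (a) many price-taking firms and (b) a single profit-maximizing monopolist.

Competitive equilibrium sets price equal to marginal cost: 289 − 1.5Q = 191 + 0.5Q, so Q = 49 and P = 215.5.
The monopolist equates marginal revenue to marginal cost: 289 − 3Q = 191 + 0.5Q, so Q = 28. From demand, P = 247.

Competition: Q = 49; Monopoly: Q = 28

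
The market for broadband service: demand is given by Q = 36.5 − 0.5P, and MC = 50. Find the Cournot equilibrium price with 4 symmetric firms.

P = 54.6

Inverting demand: P = 73 − 2Q.
In a 4-firm Cournot equilibrium, symmetry and the first-order condition give q = (73 − 50)/(10) = 2.3. So Q = 9.2 and P = 54.6.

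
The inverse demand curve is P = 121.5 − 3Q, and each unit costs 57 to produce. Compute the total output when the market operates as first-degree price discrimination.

Q = 21.5

Under first-degree price discrimination the firm charges each unit its demand price and produces up to where P = MC, i.e. Q = 21.5. Consumer surplus is zero; producer surplus equals total surplus.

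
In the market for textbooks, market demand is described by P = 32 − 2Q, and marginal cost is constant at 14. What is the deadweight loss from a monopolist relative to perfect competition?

DWL = 20.25

Under competition P = MC = 14, so Q = (32 − 14)/2 = 9.
A monopolist chooses Q where MR = MC. MR = 32 − 4Q; setting this equal to 14 gives Q = 4.5 and P = 23.
DWL is the triangle between Q = 4.5 and Q = 9: ½·(9 − 4.5)·(23 − 14) = 20.25.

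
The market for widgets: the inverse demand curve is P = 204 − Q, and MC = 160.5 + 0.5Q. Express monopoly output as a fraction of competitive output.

Q_m/Q_c = 0.6

The monopolist equates marginal revenue to marginal cost: 204 − 2Q = 160.5 + 0.5Q, so Q = 17.4. From demand, P = 186.6.
Under competition P = MC: 204 − Q = 160.5 + 0.5Q ⇒ Q = 29, P = 175.
Ratio Q_m/Q_c = 17.4/29 = 0.6.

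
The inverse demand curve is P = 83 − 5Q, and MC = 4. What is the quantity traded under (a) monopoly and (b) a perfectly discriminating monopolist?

Monopoly: Q = 7.9; Perfect PD: Q = 15.8

A monopolist chooses Q where MR = MC. MR = 83 − 10Q; setting this equal to 4 gives Q = 7.9 and P = 43.5.
Under first-degree price discrimination the firm charges each unit its demand price and produces up to where P = MC, i.e. Q = 15.8. Consumer surplus is zero; producer surplus equals total surplus.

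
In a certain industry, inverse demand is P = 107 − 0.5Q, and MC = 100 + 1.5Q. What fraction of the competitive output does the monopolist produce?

Q_m/Q_c = 0.8

The monopolist equates marginal revenue to marginal cost: 107 − Q = 100 + 1.5Q, so Q = 2.8. From demand, P = 105.6.
Competitive equilibrium sets price equal to marginal cost: 107 − 0.5Q = 100 + 1.5Q, so Q = 3.5 and P = 105.25.
Ratio Q_m/Q_c = 2.8/3.5 = 0.8.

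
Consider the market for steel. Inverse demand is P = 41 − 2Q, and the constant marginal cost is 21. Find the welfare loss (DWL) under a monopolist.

DWL = 25

Under competition P = MC = 21, so Q = (41 − 21)/2 = 10.
The monopolist equates marginal revenue to marginal cost: 41 − 4Q = 21, so Q = 5. From demand, P = 31.
DWL is the triangle between Q = 5 and Q = 10: ½·(10 − 5)·(31 − 21) = 25.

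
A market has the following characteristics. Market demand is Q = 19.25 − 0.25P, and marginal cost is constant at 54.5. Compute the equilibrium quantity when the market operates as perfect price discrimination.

Q = 5.625

Inverting demand: P = 77 − 4Q.
A perfectly discriminating monopolist sells every unit with P(Q) ≥ MC(Q), so output equals the competitive quantity Q = 5.625. Each buyer pays their reservation price, so CS = 0 and the firm captures all surplus.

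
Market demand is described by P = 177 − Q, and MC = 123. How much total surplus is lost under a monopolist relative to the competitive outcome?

DWL = 364.5

Perfect competition: P = MC = 123, so 177 − Q = 123 and Q = 54.
Monopoly sets MR = MC: 177 − 2Q = 123 ⇒ Q = 27, P = 177 − 27 = 150.
DWL is the triangle between Q = 27 and Q = 54: ½·(54 − 27)·(150 − 123) = 364.5.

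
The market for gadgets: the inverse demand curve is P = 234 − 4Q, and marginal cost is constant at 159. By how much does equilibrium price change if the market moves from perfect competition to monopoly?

Equilibrium price rises by 37.5

Perfect competition: P = MC = 159, so 234 − 4Q = 159 and Q = 18.75.
The monopolist equates marginal revenue to marginal cost: 234 − 8Q = 159, so Q = 9.375. From demand, P = 196.5.
Change in equilibrium price: 196.5 − 159 = 37.5.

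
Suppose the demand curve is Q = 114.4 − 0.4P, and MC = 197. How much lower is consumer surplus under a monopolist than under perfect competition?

Inverting demand: P = 286 − 2.5Q.
Under competition P = MC = 197, so Q = (286 − 197)/2.5 = 35.6.
CS = ½·(286 − 197)·35.6 = 1584.2.
Monopoly sets MR = MC: 286 − 5Q = 197 ⇒ Q = 17.8, P = 286 − 2.5·17.8 = 241.5.
CS = ½·(286 − 241.5)·17.8 = 396.05.
Change in consumer surplus: 396.05 − 1584.2 = −1188.15.

CS falls by 1188.15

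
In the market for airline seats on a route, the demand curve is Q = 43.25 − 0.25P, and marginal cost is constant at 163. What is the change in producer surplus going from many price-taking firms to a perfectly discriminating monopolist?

Producer surplus rises by 12.5

Inverting demand: P = 173 − 4Q.
Under competition P = MC = 163, so Q = (173 − 163)/4 = 2.5.
PS = (163 − 163)·2.5 = 0.
Under first-degree price discrimination the firm charges each unit its demand price and produces up to where P = MC, i.e. Q = 2.5. Consumer surplus is zero; producer surplus equals total surplus.
PS = ½·(173 − 163)·2.5 = 12.5.
Change in producer surplus: 12.5 − 0 = 12.5.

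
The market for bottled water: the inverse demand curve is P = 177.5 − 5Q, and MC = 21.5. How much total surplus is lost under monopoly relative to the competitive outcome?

Competitive firms price at marginal cost: P = 21.5, giving Q = 31.2.
Monopoly sets MR = MC: 177.5 − 10Q = 21.5 ⇒ Q = 15.6, P = 177.5 − 5·15.6 = 99.5.
DWL is the triangle between Q = 15.6 and Q = 31.2: ½·(31.2 − 15.6)·(99.5 − 21.5) = 608.4.

DWL = 608.4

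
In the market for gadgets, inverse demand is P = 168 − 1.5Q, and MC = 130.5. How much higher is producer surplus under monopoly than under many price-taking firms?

PS rises by 234.375

Under competition P = MC = 130.5, so Q = (168 − 130.5)/1.5 = 25.
PS = (130.5 − 130.5)·25 = 0.
A monopolist chooses Q where MR = MC. MR = 168 − 3Q; setting this equal to 130.5 gives Q = 12.5 and P = 149.25.
PS = (149.25 − 130.5)·12.5 = 234.375.
Change in producer surplus: 234.375 − 0 = 234.375.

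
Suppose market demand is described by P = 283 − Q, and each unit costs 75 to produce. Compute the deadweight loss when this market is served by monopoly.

Competitive firms price at marginal cost: P = 75, giving Q = 208.
A monopolist chooses Q where MR = MC. MR = 283 − 2Q; setting this equal to 75 gives Q = 104 and P = 179.
DWL is the triangle between Q = 104 and Q = 208: ½·(208 − 104)·(179 − 75) = 5408.

DWL = 5408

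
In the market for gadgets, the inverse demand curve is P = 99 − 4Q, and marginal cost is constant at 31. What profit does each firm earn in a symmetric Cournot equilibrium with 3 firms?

In a 3-firm Cournot equilibrium, symmetry and the first-order condition give q = (99 − 31)/(16) = 4.25. So Q = 12.75 and P = 48.
Each firm's profit = (48 − 31)·4.25 = 72.25.

π_i = 72.25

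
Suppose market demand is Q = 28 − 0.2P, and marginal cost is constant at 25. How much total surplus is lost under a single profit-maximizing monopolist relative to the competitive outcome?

DWL = 330.625

Inverting demand: P = 140 − 5Q.
Competitive firms price at marginal cost: P = 25, giving Q = 23.
A monopolist chooses Q where MR = MC. MR = 140 − 10Q; setting this equal to 25 gives Q = 11.5 and P = 82.5.
DWL is the triangle between Q = 11.5 and Q = 23: ½·(23 − 11.5)·(82.5 − 25) = 330.625.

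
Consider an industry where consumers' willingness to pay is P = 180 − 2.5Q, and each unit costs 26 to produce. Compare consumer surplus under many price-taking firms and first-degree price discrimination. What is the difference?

Under competition P = MC = 26, so Q = (180 − 26)/2.5 = 61.6.
CS = ½·(180 − 26)·61.6 = 4743.2.
A perfectly discriminating monopolist sells every unit with P(Q) ≥ MC(Q), so output equals the competitive quantity Q = 61.6. Each buyer pays their reservation price, so CS = 0 and the firm captures all surplus.
CS = 0.
Change in consumer surplus: 0 − 4743.2 = −4743.2.

Consumer surplus falls by 4743.2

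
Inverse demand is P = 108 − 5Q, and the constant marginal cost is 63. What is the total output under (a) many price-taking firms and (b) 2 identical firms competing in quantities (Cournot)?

Under competition P = MC = 63, so Q = (108 − 63)/5 = 9.
In a 2-firm Cournot equilibrium, symmetry and the first-order condition give q = (108 − 63)/(15) = 3. So Q = 6 and P = 78.

Competition: Q = 9; Cournot: Q = 6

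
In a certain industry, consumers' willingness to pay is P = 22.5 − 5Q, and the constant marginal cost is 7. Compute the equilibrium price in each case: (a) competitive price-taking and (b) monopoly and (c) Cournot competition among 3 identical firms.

Perfect competition: P = MC = 7, so 22.5 − 5Q = 7 and Q = 3.1.
A monopolist chooses Q where MR = MC. MR = 22.5 − 10Q; setting this equal to 7 gives Q = 1.55 and P = 14.75.
With 3 symmetric Cournot firms, each firm's FOC gives 22.5 − 20q = 7, so q = 0.775, Q = 3·0.775 = 2.325, and P = 10.875.

Competition: P = 7; Monopoly: P = 14.75; Cournot: P = 10.875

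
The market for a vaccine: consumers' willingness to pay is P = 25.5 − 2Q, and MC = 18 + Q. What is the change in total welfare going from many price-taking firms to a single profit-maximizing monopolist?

Total welfare falls by 1.5

Competitive equilibrium sets price equal to marginal cost: 25.5 − 2Q = 18 + Q, so Q = 2.5 and P = 20.5.
CS = ½·(25.5 − 20.5)·2.5 = 6.25; PS = (20.5·2.5 − 18·2.5 − ½·1·2.5²) = 3.125; TS = 9.375.
The monopolist equates marginal revenue to marginal cost: 25.5 − 4Q = 18 + Q, so Q = 1.5. From demand, P = 22.5.
CS = ½·(25.5 − 22.5)·1.5 = 2.25; PS = (22.5·1.5 − 18·1.5 − ½·1·1.5²) = 5.625; TS = 7.875.
Change in total welfare: 7.875 − 9.375 = −1.5.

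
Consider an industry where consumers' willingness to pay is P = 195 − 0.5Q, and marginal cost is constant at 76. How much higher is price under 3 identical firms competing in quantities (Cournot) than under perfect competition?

P rises by 29.75

Competitive firms price at marginal cost: P = 76, giving Q = 238.
Cournot with 3 identical firms: the symmetric best-response condition is 195 − 2q = 76. Each firm produces q = 59.5, total output Q = 178.5, price P = 105.75.
Change in price: 105.75 − 76 = 29.75.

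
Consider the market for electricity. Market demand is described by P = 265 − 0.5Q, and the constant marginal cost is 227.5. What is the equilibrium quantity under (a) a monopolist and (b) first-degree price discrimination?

A monopolist chooses Q where MR = MC. MR = 265 − Q; setting this equal to 227.5 gives Q = 37.5 and P = 246.25.
Under first-degree price discrimination the firm charges each unit its demand price and produces up to where P = MC, i.e. Q = 75. Consumer surplus is zero; producer surplus equals total surplus.

Monopoly: Q = 37.5; Perfect PD: Q = 75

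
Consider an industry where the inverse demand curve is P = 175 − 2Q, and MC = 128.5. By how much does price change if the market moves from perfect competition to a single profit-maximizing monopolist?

Price rises by 23.25

Perfect competition: P = MC = 128.5, so 175 − 2Q = 128.5 and Q = 23.25.
Monopoly sets MR = MC: 175 − 4Q = 128.5 ⇒ Q = 11.625, P = 175 − 2·11.625 = 151.75.
Change in price: 151.75 − 128.5 = 23.25.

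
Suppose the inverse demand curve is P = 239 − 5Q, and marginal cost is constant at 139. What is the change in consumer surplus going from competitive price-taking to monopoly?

CS falls by 750

Under competition P = MC = 139, so Q = (239 − 139)/5 = 20.
CS = ½·(239 − 139)·20 = 1000.
A monopolist chooses Q where MR = MC. MR = 239 − 10Q; setting this equal to 139 gives Q = 10 and P = 189.
CS = ½·(239 − 189)·10 = 250.
Change in consumer surplus: 250 − 1000 = −750.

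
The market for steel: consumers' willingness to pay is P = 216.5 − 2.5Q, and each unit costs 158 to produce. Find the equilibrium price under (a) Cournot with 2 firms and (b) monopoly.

With 2 symmetric Cournot firms, each firm's FOC gives 216.5 − 7.5q = 158, so q = 7.8, Q = 2·7.8 = 15.6, and P = 177.5.
Monopoly sets MR = MC: 216.5 − 5Q = 158 ⇒ Q = 11.7, P = 216.5 − 2.5·11.7 = 187.25.

Cournot: P = 177.5; Monopoly: P = 187.25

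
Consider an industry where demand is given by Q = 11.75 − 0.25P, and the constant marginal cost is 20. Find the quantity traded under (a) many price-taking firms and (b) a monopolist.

Inverting demand: P = 47 − 4Q.
Perfect competition: P = MC = 20, so 47 − 4Q = 20 and Q = 6.75.
A monopolist chooses Q where MR = MC. MR = 47 − 8Q; setting this equal to 20 gives Q = 3.375 and P = 33.5.

Competition: Q = 6.75; Monopoly: Q = 3.375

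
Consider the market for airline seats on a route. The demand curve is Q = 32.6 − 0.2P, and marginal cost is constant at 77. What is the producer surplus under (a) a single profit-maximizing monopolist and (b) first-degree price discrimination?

Monopoly: PS = 369.8; Perfect PD: PS = 739.6

Inverting demand: P = 163 − 5Q.
A monopolist chooses Q where MR = MC. MR = 163 − 10Q; setting this equal to 77 gives Q = 8.6 and P = 120.
PS = (120 − 77)·8.6 = 369.8.
A perfectly discriminating monopolist sells every unit with P(Q) ≥ MC(Q), so output equals the competitive quantity Q = 17.2. Each buyer pays their reservation price, so CS = 0 and the firm captures all surplus.
PS = ½·(163 − 77)·17.2 = 739.6.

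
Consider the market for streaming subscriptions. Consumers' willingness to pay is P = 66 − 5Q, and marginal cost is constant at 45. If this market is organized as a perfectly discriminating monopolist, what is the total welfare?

A perfectly discriminating monopolist sells every unit with P(Q) ≥ MC(Q), so output equals the competitive quantity Q = 4.2. Each buyer pays their reservation price, so CS = 0 and the firm captures all surplus.
TS = 44.1 (equal to competitive TS).

TS = 44.1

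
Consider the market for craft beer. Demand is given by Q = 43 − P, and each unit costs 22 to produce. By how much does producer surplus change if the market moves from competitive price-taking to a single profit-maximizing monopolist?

PS rises by 110.25

Inverting demand: P = 43 − Q.
Perfect competition: P = MC = 22, so 43 − Q = 22 and Q = 21.
PS = (22 − 22)·21 = 0.
A monopolist chooses Q where MR = MC. MR = 43 − 2Q; setting this equal to 22 gives Q = 10.5 and P = 32.5.
PS = (32.5 − 22)·10.5 = 110.25.
Change in producer surplus: 110.25 − 0 = 110.25.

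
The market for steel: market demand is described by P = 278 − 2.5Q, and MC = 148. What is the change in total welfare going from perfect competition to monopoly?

Total welfare falls by 845

Perfect competition: P = MC = 148, so 278 − 2.5Q = 148 and Q = 52.
CS = ½·(278 − 148)·52 = 3380; PS = (148 − 148)·52 = 0; TS = 3380.
The monopolist equates marginal revenue to marginal cost: 278 − 5Q = 148, so Q = 26. From demand, P = 213.
CS = ½·(278 − 213)·26 = 845; PS = (213 − 148)·26 = 1690; TS = 2535.
Change in total welfare: 2535 − 3380 = −845.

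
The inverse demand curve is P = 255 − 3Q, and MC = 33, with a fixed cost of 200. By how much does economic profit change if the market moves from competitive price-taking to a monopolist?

π rises by 4107

Perfect competition: P = MC = 33, so 255 − 3Q = 33 and Q = 74.
Profit = (33 − 33)·74 − 200 = −200.
Monopoly sets MR = MC: 255 − 6Q = 33 ⇒ Q = 37, P = 255 − 3·37 = 144.
Profit = (144 − 33)·37 − 200 = 3907.
Change in economic profit: 3907 − −200 = 4107.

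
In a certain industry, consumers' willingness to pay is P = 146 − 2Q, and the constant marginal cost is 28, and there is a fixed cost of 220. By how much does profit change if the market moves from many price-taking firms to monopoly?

π rises by 1740.5

Perfect competition: P = MC = 28, so 146 − 2Q = 28 and Q = 59.
Profit = (28 − 28)·59 − 220 = −220.
The monopolist equates marginal revenue to marginal cost: 146 − 4Q = 28, so Q = 29.5. From demand, P = 87.
Profit = (87 − 28)·29.5 − 220 = 1520.5.
Change in profit: 1520.5 − −220 = 1740.5.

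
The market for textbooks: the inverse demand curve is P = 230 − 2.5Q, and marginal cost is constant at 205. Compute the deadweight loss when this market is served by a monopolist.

DWL = 31.25

Under competition P = MC = 205, so Q = (230 − 205)/2.5 = 10.
A monopolist chooses Q where MR = MC. MR = 230 − 5Q; setting this equal to 205 gives Q = 5 and P = 217.5.
DWL is the triangle between Q = 5 and Q = 10: ½·(10 − 5)·(217.5 − 205) = 31.25.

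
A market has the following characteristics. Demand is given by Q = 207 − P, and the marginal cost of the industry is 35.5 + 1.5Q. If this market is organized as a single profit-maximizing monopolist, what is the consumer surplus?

CS = 1200.5

Inverting demand: P = 207 − Q.
The monopolist equates marginal revenue to marginal cost: 207 − 2Q = 35.5 + 1.5Q, so Q = 49. From demand, P = 158.
CS = ½·(207 − 158)·49 = 1200.5.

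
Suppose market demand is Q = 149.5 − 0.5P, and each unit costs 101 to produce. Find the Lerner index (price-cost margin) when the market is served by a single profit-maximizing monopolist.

Inverting demand: P = 299 − 2Q.
The monopolist equates marginal revenue to marginal cost: 299 − 4Q = 101, so Q = 49.5. From demand, P = 200.
Lerner index = (P − MC)/P = (200 − 101)/200 = 0.495.

Lerner index = 0.495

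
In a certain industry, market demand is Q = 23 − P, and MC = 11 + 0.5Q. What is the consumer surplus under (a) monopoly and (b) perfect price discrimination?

Monopoly: CS = 11.52; Perfect PD: CS = 0

Inverting demand: P = 23 − Q.
A monopolist chooses Q where MR = MC. MR = 23 − 2Q; setting this equal to 11 + 0.5Q gives Q = 4.8 and P = 18.2.
CS = ½·(23 − 18.2)·4.8 = 11.52.
A perfectly discriminating monopolist sells every unit with P(Q) ≥ MC(Q), so output equals the competitive quantity Q = 8. Each buyer pays their reservation price, so CS = 0 and the firm captures all surplus.
CS = 0.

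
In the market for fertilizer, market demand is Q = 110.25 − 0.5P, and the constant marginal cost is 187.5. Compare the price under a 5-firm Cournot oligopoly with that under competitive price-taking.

Inverting demand: P = 220.5 − 2Q.
In a 5-firm Cournot equilibrium, symmetry and the first-order condition give q = (220.5 − 187.5)/(12) = 2.75. So Q = 13.75 and P = 193.
Under competition P = MC = 187.5, so Q = (220.5 − 187.5)/2 = 16.5.

Cournot: P = 193; Competition: P = 187.5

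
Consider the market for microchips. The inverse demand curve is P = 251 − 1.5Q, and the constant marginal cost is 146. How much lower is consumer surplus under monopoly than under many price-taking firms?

Perfect competition: P = MC = 146, so 251 − 1.5Q = 146 and Q = 70.
CS = ½·(251 − 146)·70 = 3675.
Monopoly sets MR = MC: 251 − 3Q = 146 ⇒ Q = 35, P = 251 − 1.5·35 = 198.5.
CS = ½·(251 − 198.5)·35 = 918.75.
Change in consumer surplus: 918.75 − 3675 = −2756.25.

CS falls by 2756.25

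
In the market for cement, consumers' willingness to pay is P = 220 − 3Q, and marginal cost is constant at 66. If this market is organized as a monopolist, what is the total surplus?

TS = 2964.5

The monopolist equates marginal revenue to marginal cost: 220 − 6Q = 66, so Q = 77/3. From demand, P = 143.
CS = ½·(220 − 143)·77/3 = 5929/6; PS = (143 − 66)·77/3 = 5929/3; TS = 2964.5.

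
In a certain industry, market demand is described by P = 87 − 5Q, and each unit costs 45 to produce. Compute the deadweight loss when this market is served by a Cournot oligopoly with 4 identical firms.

Competitive firms price at marginal cost: P = 45, giving Q = 8.4.
In a 4-firm Cournot equilibrium, symmetry and the first-order condition give q = (87 − 45)/(25) = 1.68. So Q = 6.72 and P = 53.4.
DWL is the triangle between Q = 6.72 and Q = 8.4: ½·(8.4 − 6.72)·(53.4 − 45) = 7.056.

DWL = 7.056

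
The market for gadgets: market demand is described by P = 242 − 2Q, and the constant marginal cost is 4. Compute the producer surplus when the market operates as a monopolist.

Monopoly sets MR = MC: 242 − 4Q = 4 ⇒ Q = 59.5, P = 242 − 2·59.5 = 123.
PS = (123 − 4)·59.5 = 7080.5.

PS = 7080.5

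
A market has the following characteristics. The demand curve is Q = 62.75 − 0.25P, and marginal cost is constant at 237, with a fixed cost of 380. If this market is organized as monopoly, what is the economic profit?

Inverting demand: P = 251 − 4Q.
Monopoly sets MR = MC: 251 − 8Q = 237 ⇒ Q = 1.75, P = 251 − 4·1.75 = 244.
Profit = (244 − 237)·1.75 − 380 = −367.75.

Profit = −367.75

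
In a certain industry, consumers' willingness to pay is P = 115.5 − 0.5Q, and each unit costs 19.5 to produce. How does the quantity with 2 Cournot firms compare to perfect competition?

Cournot with 2 identical firms: the symmetric best-response condition is 115.5 − 1.5q = 19.5. Each firm produces q = 64, total output Q = 128, price P = 51.5.
Under competition P = MC = 19.5, so Q = (115.5 − 19.5)/0.5 = 192.

Cournot: Q = 128; Competition: Q = 192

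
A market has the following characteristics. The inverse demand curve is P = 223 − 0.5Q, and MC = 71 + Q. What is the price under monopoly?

A monopolist chooses Q where MR = MC. MR = 223 − Q; setting this equal to 71 + Q gives Q = 76 and P = 185.

P = 185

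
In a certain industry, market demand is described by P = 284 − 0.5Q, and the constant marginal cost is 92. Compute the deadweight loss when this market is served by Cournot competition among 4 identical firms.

DWL = 1474.56

Perfect competition: P = MC = 92, so 284 − 0.5Q = 92 and Q = 384.
With 4 symmetric Cournot firms, each firm's FOC gives 284 − 2.5q = 92, so q = 76.8, Q = 4·76.8 = 307.2, and P = 130.4.
DWL is the triangle between Q = 307.2 and Q = 384: ½·(384 − 307.2)·(130.4 − 92) = 1474.56.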